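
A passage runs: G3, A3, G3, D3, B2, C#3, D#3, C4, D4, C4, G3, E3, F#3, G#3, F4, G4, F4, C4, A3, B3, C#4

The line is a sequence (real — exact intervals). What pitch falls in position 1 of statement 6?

With 7-note cells, note 1 of each statement runs G3, C4, F4.
Extending up a 4th: Bb4 → Eb5 → Ab5.

Ab5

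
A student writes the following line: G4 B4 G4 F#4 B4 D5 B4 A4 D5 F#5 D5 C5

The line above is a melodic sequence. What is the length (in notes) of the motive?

4

12 notes total. Splitting into 3 groups of 4:
G4 B4 G4 F#4 | B4 D5 B4 A4 | D5 F#5 D5 C5
Every group is a transposition up a 3rd of the one before; no shorter unit works.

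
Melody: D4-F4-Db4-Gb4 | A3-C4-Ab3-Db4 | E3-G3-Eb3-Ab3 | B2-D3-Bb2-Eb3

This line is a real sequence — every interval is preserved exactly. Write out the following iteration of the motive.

Taking 4-note groups, the heads are D4, A3, E3, B2: the pattern moves down a 4th.
So cell 5 is F#2 A2 F2 Bb2.

F#2 A2 F2 Bb2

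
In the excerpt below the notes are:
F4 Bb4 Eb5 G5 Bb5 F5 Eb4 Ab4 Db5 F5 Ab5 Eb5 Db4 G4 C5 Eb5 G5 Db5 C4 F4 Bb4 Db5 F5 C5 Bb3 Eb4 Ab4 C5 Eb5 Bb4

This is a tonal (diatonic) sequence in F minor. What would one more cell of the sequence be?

Ab3 Db4 G4 Bb4 Db5 Ab4

Taking 6-note groups, the heads are F4, Eb4, Db4, C4, Bb3: the pattern moves down a 2nd.
Statement 6 starts on Ab3 and keeps the same diatonic contour: Ab3 Db4 G4 Bb4 Db5 Ab4.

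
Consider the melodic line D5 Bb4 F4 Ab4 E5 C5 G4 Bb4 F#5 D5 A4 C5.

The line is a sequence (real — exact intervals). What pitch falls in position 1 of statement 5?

A#5

With 4-note cells, note 1 of each statement runs D5, E5, F#5.
Extending up a 2nd: G#5 → A#5.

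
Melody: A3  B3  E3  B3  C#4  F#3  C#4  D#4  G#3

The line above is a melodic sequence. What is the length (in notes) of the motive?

3

There are 9 notes; a 3-note unit gives 3 cells:
A3 B3 E3 | B3 C#4 F#3 | C#4 D#4 G#3
Each cell is the previous one up a 2nd — so the unit is 3 notes.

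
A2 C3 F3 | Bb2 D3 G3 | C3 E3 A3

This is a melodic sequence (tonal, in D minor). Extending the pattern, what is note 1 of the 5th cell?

The unit is 3 notes. Position-1 pitches of the 3 shown cells: A2, Bb2, C3.
Extending up a 2nd: D3 → E3.

E3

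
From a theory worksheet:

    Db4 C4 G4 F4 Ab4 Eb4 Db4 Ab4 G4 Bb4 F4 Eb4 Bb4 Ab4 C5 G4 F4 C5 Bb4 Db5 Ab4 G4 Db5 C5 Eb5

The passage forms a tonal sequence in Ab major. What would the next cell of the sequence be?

With a 5-note motive the entries are Db4, Eb4, F4, G4, Ab4, each up a 2nd from the previous.
From Bb4 the diatonic shape gives Bb4 Ab4 Eb5 Db5 F5.

Bb4 Ab4 Eb5 Db5 F5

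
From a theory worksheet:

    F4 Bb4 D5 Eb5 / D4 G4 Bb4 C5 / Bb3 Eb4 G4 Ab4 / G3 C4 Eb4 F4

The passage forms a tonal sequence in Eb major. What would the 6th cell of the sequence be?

Taking 4-note groups, the heads are F4, D4, Bb3, G3: the pattern moves down a 3rd.
Continuing the starts: Eb3 → C3.
From C3 the diatonic shape gives C3 F3 Ab3 Bb3.

C3 F3 Ab3 Bb3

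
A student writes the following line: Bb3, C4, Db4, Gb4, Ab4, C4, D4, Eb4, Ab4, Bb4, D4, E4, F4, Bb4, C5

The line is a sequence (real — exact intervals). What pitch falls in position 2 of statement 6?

A#4

Grouping in 5s, the 2nd note of each cell is C4, D4, E4.
Carrying that up a 2nd forward: F#4 → G#4 → A#4.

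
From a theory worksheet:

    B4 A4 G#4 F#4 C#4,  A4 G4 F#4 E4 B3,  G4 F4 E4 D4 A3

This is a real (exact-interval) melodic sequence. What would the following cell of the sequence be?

The 5-note cells begin on B4, A4, G4 — each down a 2nd from the last.
From F4 the exact shape gives F4 Eb4 D4 C4 G3.

F4 Eb4 D4 C4 G3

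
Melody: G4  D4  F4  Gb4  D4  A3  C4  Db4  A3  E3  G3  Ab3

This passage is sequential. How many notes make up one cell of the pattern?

4

There are 12 notes; a 4-note unit gives 3 cells:
G4 D4 F4 Gb4 | D4 A3 C4 Db4 | A3 E3 G3 Ab3
Every group is a transposition down a 4th of the one before; no shorter unit works.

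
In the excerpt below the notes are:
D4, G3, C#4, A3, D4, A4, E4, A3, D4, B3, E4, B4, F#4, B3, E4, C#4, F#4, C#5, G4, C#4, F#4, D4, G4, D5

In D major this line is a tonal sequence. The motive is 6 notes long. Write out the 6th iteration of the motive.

B4 E4 A4 F#4 B4 F#5

Unit = 6 notes; the statements start on D4, E4, F#4, G4, moving up a 2nd each time.
Carrying on: A4 → B4.
So cell 6 is B4 E4 A4 F#4 B4 F#5.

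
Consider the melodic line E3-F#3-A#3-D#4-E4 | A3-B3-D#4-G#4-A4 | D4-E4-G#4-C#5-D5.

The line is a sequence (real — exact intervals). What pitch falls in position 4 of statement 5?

B5

The unit is 5 notes. Position-4 pitches of the 3 shown cells: D#4, G#4, C#5.
Each moves up a 4th. Continuing: F#5 → B5.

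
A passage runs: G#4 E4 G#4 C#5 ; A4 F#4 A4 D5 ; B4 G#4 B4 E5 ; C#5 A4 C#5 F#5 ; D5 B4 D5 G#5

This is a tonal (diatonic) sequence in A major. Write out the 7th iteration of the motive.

F#5 D5 F#5 B5

Taking 4-note groups, the heads are G#4, A4, B4, C#5, D5: the pattern moves up a 2nd.
Carrying on: E5 → F#5.
Statement 7 starts on F#5 and keeps the same diatonic contour: F#5 D5 F#5 B5.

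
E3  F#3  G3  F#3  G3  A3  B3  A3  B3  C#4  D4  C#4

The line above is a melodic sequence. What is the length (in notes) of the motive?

12 notes total. Splitting into 3 groups of 4:
E3 F#3 G3 F#3 | G3 A3 B3 A3 | B3 C#4 D4 C#4
Every group is a transposition up a 3rd of the one before; no shorter unit works.

4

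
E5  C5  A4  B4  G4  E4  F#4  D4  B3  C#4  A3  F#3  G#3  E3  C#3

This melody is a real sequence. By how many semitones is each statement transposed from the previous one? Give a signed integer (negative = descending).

Taking 3-note groups, the heads are E5, B4, F#4, C#4, G#3: the pattern moves down a 4th.
E5 to B4 spans -5 semitones.

-5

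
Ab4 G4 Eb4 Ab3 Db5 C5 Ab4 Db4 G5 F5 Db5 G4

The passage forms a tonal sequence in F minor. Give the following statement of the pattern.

C6 Bb5 G5 C5

Unit = 4 notes; the statements start on Ab4, Db5, G5, moving up a 4th each time.
Statement 4 starts on C6 and keeps the same diatonic contour: C6 Bb5 G5 C5.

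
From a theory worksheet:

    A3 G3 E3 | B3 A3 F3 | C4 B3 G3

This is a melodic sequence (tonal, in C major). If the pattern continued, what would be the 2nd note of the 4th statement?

With 3-note cells, note 2 of each statement runs G3, A3, B3.
From B3, up a 2nd gives C4.

C4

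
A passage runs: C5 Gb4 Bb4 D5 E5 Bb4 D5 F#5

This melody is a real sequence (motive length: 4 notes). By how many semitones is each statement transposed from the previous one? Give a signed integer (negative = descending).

4

Taking 4-note groups, the heads are C5, E5: the pattern moves up a 3rd.
Counting half-steps from C5 to E5: 4.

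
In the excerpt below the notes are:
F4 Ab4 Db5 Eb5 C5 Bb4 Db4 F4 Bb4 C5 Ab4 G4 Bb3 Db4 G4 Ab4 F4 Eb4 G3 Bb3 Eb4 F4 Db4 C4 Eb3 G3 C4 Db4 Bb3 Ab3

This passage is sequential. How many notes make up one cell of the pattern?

30 notes total. Splitting into 5 groups of 6:
F4 Ab4 Db5 Eb5 C5 Bb4 | Db4 F4 Bb4 C5 Ab4 G4 | Bb3 Db4 G4 Ab4 F4 Eb4 | G3 Bb3 Eb4 F4 Db4 C4 | Eb3 G3 C4 Db4 Bb3 Ab3
Each cell is the previous one down a 3rd — so the unit is 6 notes.

6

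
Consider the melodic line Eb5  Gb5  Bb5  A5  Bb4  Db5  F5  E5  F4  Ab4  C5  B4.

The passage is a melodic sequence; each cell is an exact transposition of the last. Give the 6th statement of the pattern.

D3 F3 A3 G#3

The 4-note cells begin on Eb5, Bb4, F4 — each down a 4th from the last.
Continuing the starts: C4 → G3 → D3.
Statement 6 starts on D3 and keeps the same exact contour: D3 F3 A3 G#3.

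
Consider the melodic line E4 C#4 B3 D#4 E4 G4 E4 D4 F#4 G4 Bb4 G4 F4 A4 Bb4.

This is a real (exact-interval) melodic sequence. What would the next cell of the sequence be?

Db5 Bb4 Ab4 C5 Db5

Taking 5-note groups, the heads are E4, G4, Bb4: the pattern moves up a 3rd.
So cell 4 is Db5 Bb4 Ab4 C5 Db5.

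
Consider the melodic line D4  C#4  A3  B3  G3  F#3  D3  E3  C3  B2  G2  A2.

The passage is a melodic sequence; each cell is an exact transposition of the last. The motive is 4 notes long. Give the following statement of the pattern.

Unit = 4 notes; the statements start on D4, G3, C3, moving down a 5th each time.
From F2 the exact shape gives F2 E2 C2 D2.

F2 E2 C2 D2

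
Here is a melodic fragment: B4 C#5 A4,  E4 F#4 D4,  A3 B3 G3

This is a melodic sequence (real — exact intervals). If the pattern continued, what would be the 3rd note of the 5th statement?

With 3-note cells, note 3 of each statement runs A4, D4, G3.
Carrying that down a 5th forward: C3 → F2.

F2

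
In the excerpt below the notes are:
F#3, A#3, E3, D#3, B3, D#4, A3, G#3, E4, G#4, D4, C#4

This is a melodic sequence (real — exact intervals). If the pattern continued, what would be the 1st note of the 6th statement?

G5

The unit is 4 notes. Position-1 pitches of the 3 shown cells: F#3, B3, E4.
Each moves up a 4th. Continuing: A4 → D5 → G5.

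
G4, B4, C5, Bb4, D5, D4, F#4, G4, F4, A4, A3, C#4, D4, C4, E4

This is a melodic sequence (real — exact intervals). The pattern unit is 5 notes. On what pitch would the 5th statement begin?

B2

The 5-note cells begin on G4, D4, A3 — each down a 4th from the last.
Continuing: E3 → B2. Statement 5 starts on B2.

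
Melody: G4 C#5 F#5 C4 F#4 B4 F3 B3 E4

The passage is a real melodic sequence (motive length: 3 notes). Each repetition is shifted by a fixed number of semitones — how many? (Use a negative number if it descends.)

The 3-note cells begin on G4, C4, F3 — each down a 5th from the last.
Counting half-steps from G4 to C4: -7.

-7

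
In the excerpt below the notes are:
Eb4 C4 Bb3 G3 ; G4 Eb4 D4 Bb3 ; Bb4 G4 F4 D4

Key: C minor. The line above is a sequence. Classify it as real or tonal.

Every note is diatonic to C minor.
Cell 1 has -3 semitones from note 1 to 2, but cell 2 has -4 — the interval quality changes while the contour stays the same, which is the hallmark of a tonal sequence.

tonal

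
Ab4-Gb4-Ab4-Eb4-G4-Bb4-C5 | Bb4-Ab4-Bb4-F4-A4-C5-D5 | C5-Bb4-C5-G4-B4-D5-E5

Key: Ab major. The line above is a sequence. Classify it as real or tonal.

Each cell has the same semitone pattern (-2, 2, -5, 4, 3, 2) — intervals are preserved exactly.
And Gb4 lies outside Ab major, so the sequence is real rather than tonal.

real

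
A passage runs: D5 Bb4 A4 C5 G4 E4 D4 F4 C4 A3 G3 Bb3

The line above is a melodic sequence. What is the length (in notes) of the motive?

4

12 notes total. Splitting into 3 groups of 4:
D5 Bb4 A4 C5 | G4 E4 D4 F4 | C4 A3 G3 Bb3
That's a consistent down a 5th shift per cell, and no other grouping gives one.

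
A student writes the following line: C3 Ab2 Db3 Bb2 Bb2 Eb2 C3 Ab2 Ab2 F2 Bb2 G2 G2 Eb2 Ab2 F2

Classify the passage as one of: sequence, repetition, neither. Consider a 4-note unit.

Note 2 of cell 2 is Eb2; if this were a sequence it would be G2. No unit length gives a consistent transposition pattern.

neither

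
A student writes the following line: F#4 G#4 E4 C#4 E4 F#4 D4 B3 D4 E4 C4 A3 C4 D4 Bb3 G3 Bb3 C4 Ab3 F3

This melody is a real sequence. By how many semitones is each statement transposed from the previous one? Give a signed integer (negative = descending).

-2

The 4-note cells begin on F#4, E4, D4, C4, Bb3 — each down a 2nd from the last.
F#4→E4 is 64 − 66 = -2 semitones.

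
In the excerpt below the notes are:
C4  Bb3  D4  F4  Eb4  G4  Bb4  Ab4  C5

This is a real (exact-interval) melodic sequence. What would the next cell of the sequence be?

With a 3-note motive the entries are C4, F4, Bb4, each up a 4th from the previous.
So cell 4 is Eb5 Db5 F5.

Eb5 Db5 F5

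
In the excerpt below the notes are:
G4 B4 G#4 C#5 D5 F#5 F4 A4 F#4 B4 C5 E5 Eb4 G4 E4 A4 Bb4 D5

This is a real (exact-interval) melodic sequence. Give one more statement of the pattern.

Unit = 6 notes; the statements start on G4, F4, Eb4, moving down a 2nd each time.
Statement 4 starts on Db4 and keeps the same exact contour: Db4 F4 D4 G4 Ab4 C5.

Db4 F4 D4 G4 Ab4 C5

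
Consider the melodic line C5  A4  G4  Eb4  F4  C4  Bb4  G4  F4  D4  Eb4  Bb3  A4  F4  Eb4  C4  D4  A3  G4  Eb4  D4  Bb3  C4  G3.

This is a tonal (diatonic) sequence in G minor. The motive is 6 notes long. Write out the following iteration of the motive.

F4 D4 C4 A3 Bb3 F3

With a 6-note motive the entries are C5, Bb4, A4, G4, each down a 2nd from the previous.
From F4 the diatonic shape gives F4 D4 C4 A3 Bb3 F3.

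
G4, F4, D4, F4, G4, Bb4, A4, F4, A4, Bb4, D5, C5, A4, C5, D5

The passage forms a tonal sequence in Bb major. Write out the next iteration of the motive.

F5 Eb5 C5 Eb5 F5

Unit = 5 notes; the statements start on G4, Bb4, D5, moving up a 3rd each time.
So cell 4 is F5 Eb5 C5 Eb5 F5.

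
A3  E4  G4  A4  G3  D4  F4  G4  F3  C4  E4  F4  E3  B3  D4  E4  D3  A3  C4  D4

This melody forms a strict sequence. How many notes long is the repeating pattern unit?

There are 20 notes; a 4-note unit gives 5 cells:
A3 E4 G4 A4 | G3 D4 F4 G4 | F3 C4 E4 F4 | E3 B3 D4 E4 | D3 A3 C4 D4
That's a consistent down a 2nd shift per cell, and no other grouping gives one.

4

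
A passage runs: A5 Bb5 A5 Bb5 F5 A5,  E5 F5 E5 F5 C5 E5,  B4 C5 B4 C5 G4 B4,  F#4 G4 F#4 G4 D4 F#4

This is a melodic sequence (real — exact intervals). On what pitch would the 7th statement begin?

The 6-note cells begin on A5, E5, B4, F#4 — each down a 4th from the last.
Continuing: C#4 → G#3 → D#3. Statement 7 starts on D#3.

D#3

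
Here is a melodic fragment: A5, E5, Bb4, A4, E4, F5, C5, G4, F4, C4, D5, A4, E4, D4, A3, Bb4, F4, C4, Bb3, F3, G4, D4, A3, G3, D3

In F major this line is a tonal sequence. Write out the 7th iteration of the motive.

Unit = 5 notes; the statements start on A5, F5, D5, Bb4, G4, moving down a 3rd each time.
Continuing the starts: E4 → C4.
From C4 the diatonic shape gives C4 G3 D3 C3 G2.

C4 G3 D3 C3 G2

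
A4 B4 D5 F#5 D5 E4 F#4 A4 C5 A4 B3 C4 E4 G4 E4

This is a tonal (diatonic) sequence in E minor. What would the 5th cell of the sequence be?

Unit = 5 notes; the statements start on A4, E4, B3, moving down a 4th each time.
Carrying on: F#3 → C3.
So cell 5 is C3 D3 F#3 A3 F#3.

C3 D3 F#3 A3 F#3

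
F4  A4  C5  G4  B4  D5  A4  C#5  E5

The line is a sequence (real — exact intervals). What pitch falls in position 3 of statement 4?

F#5

Grouping in 3s, the 3rd note of each cell is C5, D5, E5.
From E5, up a 2nd gives F#5.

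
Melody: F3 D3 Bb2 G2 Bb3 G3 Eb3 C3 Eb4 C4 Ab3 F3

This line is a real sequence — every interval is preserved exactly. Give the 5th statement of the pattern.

Db5 Bb4 Gb4 Eb4

With a 4-note motive the entries are F3, Bb3, Eb4, each up a 4th from the previous.
Extending up a 4th: Ab4 → Db5.
Statement 5 starts on Db5 and keeps the same exact contour: Db5 Bb4 Gb4 Eb4.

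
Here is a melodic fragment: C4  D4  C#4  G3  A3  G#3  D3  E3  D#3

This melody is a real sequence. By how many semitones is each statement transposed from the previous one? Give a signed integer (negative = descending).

Unit = 3 notes; the statements start on C4, G3, D3, moving down a 4th each time.
C4 to G3 spans -5 semitones.

-5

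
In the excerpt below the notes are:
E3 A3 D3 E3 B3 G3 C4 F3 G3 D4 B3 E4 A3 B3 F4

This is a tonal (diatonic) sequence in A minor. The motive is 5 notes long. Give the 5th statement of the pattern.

The 5-note cells begin on E3, G3, B3 — each up a 3rd from the last.
Extending up a 3rd: D4 → F4.
Statement 5 starts on F4 and keeps the same diatonic contour: F4 B4 E4 F4 C5.

F4 B4 E4 F4 C5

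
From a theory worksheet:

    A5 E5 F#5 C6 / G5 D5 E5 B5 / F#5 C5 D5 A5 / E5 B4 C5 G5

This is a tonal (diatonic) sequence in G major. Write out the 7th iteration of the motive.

B4 F#4 G4 D5

Unit = 4 notes; the statements start on A5, G5, F#5, E5, moving down a 2nd each time.
Continuing the starts: D5 → C5 → B4.
So cell 7 is B4 F#4 G4 D5.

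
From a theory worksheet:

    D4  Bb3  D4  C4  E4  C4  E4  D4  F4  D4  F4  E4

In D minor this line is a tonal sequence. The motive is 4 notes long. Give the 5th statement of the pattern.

With a 4-note motive the entries are D4, E4, F4, each up a 2nd from the previous.
Carrying on: G4 → A4.
So cell 5 is A4 F4 A4 G4.

A4 F4 A4 G4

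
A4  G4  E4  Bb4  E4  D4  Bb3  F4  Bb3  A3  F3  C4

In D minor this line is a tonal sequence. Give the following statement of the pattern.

F3 E3 C3 G3

With a 4-note motive the entries are A4, E4, Bb3, each down a 4th from the previous.
From F3 the diatonic shape gives F3 E3 C3 G3.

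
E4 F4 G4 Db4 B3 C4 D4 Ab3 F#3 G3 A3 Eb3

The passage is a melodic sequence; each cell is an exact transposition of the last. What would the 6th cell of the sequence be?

D#2 E2 F#2 C2

With a 4-note motive the entries are E4, B3, F#3, each down a 4th from the previous.
Continuing the starts: C#3 → G#2 → D#2.
So cell 6 is D#2 E2 F#2 C2.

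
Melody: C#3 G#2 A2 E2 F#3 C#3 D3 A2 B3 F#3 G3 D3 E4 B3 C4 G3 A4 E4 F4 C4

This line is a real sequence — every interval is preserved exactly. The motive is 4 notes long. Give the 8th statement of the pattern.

C6 G5 Ab5 Eb5

The 4-note cells begin on C#3, F#3, B3, E4, A4 — each up a 4th from the last.
Extending up a 4th: D5 → G5 → C6.
From C6 the exact shape gives C6 G5 Ab5 Eb5.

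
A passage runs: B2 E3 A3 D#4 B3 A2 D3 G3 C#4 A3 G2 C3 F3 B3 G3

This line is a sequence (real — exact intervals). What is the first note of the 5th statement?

Unit = 5 notes; the statements start on B2, A2, G2, moving down a 2nd each time.
Extending the heads down a 2nd: F2 → Eb2.

Eb2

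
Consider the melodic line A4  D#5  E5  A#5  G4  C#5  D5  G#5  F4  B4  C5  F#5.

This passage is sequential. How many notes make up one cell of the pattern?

12 notes total. Splitting into 3 groups of 4:
A4 D#5 E5 A#5 | G4 C#5 D5 G#5 | F4 B4 C5 F#5
That's a consistent down a 2nd shift per cell, and no other grouping gives one.

4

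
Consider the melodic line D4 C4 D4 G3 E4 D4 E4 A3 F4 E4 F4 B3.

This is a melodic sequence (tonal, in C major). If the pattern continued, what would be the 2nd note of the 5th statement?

G4

The unit is 4 notes. Position-2 pitches of the 3 shown cells: C4, D4, E4.
Extending up a 2nd: F4 → G4.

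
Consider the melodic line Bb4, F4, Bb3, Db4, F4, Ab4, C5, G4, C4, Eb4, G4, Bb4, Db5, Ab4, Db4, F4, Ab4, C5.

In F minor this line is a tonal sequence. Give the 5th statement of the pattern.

The 6-note cells begin on Bb4, C5, Db5 — each up a 2nd from the last.
Extending up a 2nd: Eb5 → F5.
So cell 5 is F5 C5 F4 Ab4 C5 Eb5.

F5 C5 F4 Ab4 C5 Eb5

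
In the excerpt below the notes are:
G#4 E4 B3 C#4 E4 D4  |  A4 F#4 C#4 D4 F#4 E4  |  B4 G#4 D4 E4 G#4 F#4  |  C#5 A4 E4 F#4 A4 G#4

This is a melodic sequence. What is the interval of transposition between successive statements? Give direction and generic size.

With a 6-note motive the entries are G#4, A4, B4, C#5, each up a 2nd from the previous.
G#4 to A4 is up a 2nd.

up a 2nd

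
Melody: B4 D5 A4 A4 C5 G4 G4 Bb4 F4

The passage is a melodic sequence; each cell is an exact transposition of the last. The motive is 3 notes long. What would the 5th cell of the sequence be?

Eb4 Gb4 Db4

The 3-note cells begin on B4, A4, G4 — each down a 2nd from the last.
Continuing the starts: F4 → Eb4.
So cell 5 is Eb4 Gb4 Db4.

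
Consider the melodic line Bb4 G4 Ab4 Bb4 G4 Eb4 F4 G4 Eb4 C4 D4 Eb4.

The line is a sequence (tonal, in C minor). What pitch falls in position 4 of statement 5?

The unit is 4 notes. Position-4 pitches of the 3 shown cells: Bb4, G4, Eb4.
Each moves down a 3rd. Continuing: C4 → Ab3.

Ab3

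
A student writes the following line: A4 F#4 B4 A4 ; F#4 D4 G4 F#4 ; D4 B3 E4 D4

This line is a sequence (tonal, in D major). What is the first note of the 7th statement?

Taking 4-note groups, the heads are A4, F#4, D4: the pattern moves down a 3rd.
Continuing: B3 → G3 → E3 → C#3. Statement 7 starts on C#3.

C#3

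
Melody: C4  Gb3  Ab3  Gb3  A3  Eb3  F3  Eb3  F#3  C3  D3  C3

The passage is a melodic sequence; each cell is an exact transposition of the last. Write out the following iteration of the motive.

D#3 A2 B2 A2

Unit = 4 notes; the statements start on C4, A3, F#3, moving down a 3rd each time.
Statement 4 starts on D#3 and keeps the same exact contour: D#3 A2 B2 A2.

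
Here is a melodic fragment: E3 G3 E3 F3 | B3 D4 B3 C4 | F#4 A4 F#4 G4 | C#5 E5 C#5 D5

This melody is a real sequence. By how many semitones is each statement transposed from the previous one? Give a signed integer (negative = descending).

7

With a 4-note motive the entries are E3, B3, F#4, C#5, each up a 5th from the previous.
E3 to B3 spans +7 semitones.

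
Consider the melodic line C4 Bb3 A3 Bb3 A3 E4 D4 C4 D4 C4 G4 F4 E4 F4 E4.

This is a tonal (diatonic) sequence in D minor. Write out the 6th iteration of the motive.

F5 E5 D5 E5 D5

With a 5-note motive the entries are C4, E4, G4, each up a 3rd from the previous.
Carrying on: Bb4 → D5 → F5.
From F5 the diatonic shape gives F5 E5 D5 E5 D5.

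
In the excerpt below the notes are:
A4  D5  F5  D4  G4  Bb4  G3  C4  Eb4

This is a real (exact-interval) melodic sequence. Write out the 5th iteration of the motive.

Unit = 3 notes; the statements start on A4, D4, G3, moving down a 5th each time.
Carrying on: C3 → F2.
Statement 5 starts on F2 and keeps the same exact contour: F2 Bb2 Db3.

F2 Bb2 Db3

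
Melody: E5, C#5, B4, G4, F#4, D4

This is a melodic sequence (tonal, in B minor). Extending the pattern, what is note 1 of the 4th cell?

With 2-note cells, note 1 of each statement runs E5, B4, F#4.
Each moves down a 4th; the next is C#4.

C#4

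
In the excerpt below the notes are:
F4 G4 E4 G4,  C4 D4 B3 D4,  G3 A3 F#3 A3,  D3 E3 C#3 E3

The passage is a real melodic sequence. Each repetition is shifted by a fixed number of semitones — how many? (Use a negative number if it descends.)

Unit = 4 notes; the statements start on F4, C4, G3, D3, moving down a 4th each time.
F4→C4 is 60 − 65 = -5 semitones.

-5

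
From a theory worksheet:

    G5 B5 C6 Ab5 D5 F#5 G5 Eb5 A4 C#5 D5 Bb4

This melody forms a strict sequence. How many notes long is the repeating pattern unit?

12 notes total. Splitting into 3 groups of 4:
G5 B5 C6 Ab5 | D5 F#5 G5 Eb5 | A4 C#5 D5 Bb4
That's a consistent down a 4th shift per cell, and no other grouping gives one.

4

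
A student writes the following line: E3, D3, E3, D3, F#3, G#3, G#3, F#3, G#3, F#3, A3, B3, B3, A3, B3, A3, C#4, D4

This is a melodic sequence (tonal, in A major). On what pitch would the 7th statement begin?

C#5

Taking 6-note groups, the heads are E3, G#3, B3: the pattern moves up a 3rd.
Continuing: D4 → F#4 → A4 → C#5. Statement 7 starts on C#5.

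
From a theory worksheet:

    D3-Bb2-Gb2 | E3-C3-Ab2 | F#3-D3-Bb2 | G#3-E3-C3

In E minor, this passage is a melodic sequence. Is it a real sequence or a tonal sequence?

real

Each cell has the same semitone pattern (-4, -4) — intervals are preserved exactly.
And Bb2 lies outside E minor, so the sequence is real rather than tonal.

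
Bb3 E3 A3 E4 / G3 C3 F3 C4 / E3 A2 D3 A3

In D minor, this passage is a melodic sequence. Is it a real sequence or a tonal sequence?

tonal

Every note is diatonic to D minor.
Cell 1 has -6 semitones from note 1 to 2, but cell 2 has -7 — the interval quality changes while the contour stays the same, which is the hallmark of a tonal sequence.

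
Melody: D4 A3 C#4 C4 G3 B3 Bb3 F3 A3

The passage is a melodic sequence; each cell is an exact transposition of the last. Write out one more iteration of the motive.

Ab3 Eb3 G3

With a 3-note motive the entries are D4, C4, Bb3, each down a 2nd from the previous.
Statement 4 starts on Ab3 and keeps the same exact contour: Ab3 Eb3 G3.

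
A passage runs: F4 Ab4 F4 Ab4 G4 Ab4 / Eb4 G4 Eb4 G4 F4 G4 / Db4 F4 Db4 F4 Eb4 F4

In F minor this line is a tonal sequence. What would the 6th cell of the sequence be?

Ab3 C4 Ab3 C4 Bb3 C4

Unit = 6 notes; the statements start on F4, Eb4, Db4, moving down a 2nd each time.
Carrying on: C4 → Bb3 → Ab3.
Statement 6 starts on Ab3 and keeps the same diatonic contour: Ab3 C4 Ab3 C4 Bb3 C4.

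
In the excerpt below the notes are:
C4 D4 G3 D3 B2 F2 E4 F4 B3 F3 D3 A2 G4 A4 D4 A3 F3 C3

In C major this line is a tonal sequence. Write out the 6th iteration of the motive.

F5 G5 C5 G4 E4 B3

Taking 6-note groups, the heads are C4, E4, G4: the pattern moves up a 3rd.
Continuing the starts: B4 → D5 → F5.
From F5 the diatonic shape gives F5 G5 C5 G4 E4 B3.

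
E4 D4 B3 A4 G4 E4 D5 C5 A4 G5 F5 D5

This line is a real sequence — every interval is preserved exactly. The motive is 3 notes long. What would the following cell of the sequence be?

Taking 3-note groups, the heads are E4, A4, D5, G5: the pattern moves up a 4th.
From C6 the exact shape gives C6 Bb5 G5.

C6 Bb5 G5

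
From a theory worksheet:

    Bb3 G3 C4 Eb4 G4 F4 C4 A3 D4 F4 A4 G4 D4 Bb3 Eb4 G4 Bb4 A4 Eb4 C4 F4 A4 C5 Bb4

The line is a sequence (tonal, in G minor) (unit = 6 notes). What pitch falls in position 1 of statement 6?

The unit is 6 notes. Position-1 pitches of the 4 shown cells: Bb3, C4, D4, Eb4.
Extending up a 2nd: F4 → G4.

G4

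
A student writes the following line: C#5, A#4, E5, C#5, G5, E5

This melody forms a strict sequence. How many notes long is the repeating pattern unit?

2

Try groups of 2 (3 cells in 6 notes):
C#5 A#4 | E5 C#5 | G5 E5
Every group is a transposition up a 3rd of the one before; no shorter unit works.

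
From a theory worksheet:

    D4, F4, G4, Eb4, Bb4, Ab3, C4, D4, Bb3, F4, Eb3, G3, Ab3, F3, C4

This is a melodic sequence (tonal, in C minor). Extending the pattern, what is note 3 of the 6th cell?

Grouping in 5s, the 3rd note of each cell is G4, D4, Ab3.
Each moves down a 4th. Continuing: Eb3 → Bb2 → F2.

F2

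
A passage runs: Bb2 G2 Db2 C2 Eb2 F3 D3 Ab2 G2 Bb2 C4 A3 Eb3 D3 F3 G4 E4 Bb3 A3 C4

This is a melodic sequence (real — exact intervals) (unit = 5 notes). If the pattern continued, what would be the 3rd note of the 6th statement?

Grouping in 5s, the 3rd note of each cell is Db2, Ab2, Eb3, Bb3.
Each moves up a 5th. Continuing: F4 → C5.

C5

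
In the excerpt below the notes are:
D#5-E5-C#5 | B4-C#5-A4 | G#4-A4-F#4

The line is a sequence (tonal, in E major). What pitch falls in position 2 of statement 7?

With 3-note cells, note 2 of each statement runs E5, C#5, A4.
Extending down a 3rd: F#4 → D#4 → B3 → G#3.

G#3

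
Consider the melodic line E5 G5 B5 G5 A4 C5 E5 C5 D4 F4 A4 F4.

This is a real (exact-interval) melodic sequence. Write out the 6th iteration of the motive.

With a 4-note motive the entries are E5, A4, D4, each down a 5th from the previous.
Continuing the starts: G3 → C3 → F2.
Statement 6 starts on F2 and keeps the same exact contour: F2 Ab2 C3 Ab2.

F2 Ab2 C3 Ab2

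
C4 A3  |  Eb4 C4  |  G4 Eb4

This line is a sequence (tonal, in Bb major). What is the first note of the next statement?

The 2-note cells begin on C4, Eb4, G4 — each up a 3rd from the last.
The next head, up a 3rd from G4, is Bb4.

Bb4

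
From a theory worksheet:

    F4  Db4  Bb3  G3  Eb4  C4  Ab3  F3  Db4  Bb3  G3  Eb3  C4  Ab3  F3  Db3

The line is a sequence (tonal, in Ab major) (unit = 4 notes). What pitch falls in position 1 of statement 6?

Ab3

With 4-note cells, note 1 of each statement runs F4, Eb4, Db4, C4.
Extending down a 2nd: Bb3 → Ab3.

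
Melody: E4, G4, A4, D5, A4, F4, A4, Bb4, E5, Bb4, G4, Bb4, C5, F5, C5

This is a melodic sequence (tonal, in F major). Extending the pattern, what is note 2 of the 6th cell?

Grouping in 5s, the 2nd note of each cell is G4, A4, Bb4.
Extending up a 2nd: C5 → D5 → E5.

E5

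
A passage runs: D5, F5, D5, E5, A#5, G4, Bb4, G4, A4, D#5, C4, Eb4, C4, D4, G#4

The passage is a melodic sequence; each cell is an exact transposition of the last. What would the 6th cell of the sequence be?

Eb2 Gb2 Eb2 F2 B2

The 5-note cells begin on D5, G4, C4 — each down a 5th from the last.
Extending down a 5th: F3 → Bb2 → Eb2.
So cell 6 is Eb2 Gb2 Eb2 F2 B2.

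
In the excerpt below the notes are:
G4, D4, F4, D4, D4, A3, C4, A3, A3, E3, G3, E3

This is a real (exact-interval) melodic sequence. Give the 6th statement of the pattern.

F#2 C#2 E2 C#2

Unit = 4 notes; the statements start on G4, D4, A3, moving down a 4th each time.
Extending down a 4th: E3 → B2 → F#2.
From F#2 the exact shape gives F#2 C#2 E2 C#2.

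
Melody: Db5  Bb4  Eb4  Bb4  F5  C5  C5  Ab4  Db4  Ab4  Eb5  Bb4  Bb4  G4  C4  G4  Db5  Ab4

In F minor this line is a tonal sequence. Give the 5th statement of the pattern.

G4 Eb4 Ab3 Eb4 Bb4 F4

Taking 6-note groups, the heads are Db5, C5, Bb4: the pattern moves down a 2nd.
Extending down a 2nd: Ab4 → G4.
Statement 5 starts on G4 and keeps the same diatonic contour: G4 Eb4 Ab3 Eb4 Bb4 F4.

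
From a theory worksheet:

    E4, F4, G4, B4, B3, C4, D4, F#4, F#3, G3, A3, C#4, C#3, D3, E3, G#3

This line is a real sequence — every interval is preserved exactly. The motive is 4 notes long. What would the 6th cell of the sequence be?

The 4-note cells begin on E4, B3, F#3, C#3 — each down a 4th from the last.
Extending down a 4th: G#2 → D#2.
So cell 6 is D#2 E2 F#2 A#2.

D#2 E2 F#2 A#2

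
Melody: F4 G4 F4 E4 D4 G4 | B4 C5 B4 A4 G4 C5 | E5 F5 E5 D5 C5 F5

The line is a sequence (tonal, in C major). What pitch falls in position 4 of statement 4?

G5

Grouping in 6s, the 4th note of each cell is E4, A4, D5.
One more up a 4th gives G5.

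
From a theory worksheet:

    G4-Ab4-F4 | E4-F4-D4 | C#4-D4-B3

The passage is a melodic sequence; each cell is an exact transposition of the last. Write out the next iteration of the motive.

A#3 B3 G#3

With a 3-note motive the entries are G4, E4, C#4, each down a 3rd from the previous.
From A#3 the exact shape gives A#3 B3 G#3.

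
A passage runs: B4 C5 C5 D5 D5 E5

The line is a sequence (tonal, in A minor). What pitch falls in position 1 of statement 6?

G5

The unit is 2 notes. Position-1 pitches of the 3 shown cells: B4, C5, D5.
Each moves up a 2nd. Continuing: E5 → F5 → G5.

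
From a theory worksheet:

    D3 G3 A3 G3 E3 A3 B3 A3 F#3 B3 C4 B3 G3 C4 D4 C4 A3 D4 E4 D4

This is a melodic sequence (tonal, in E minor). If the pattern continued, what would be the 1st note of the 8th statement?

D4

The unit is 4 notes. Position-1 pitches of the 5 shown cells: D3, E3, F#3, G3, A3.
Carrying that up a 2nd forward: B3 → C4 → D4.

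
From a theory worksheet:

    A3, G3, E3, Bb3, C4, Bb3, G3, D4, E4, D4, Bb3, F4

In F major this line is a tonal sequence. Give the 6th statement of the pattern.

D5 C5 A4 E5

Taking 4-note groups, the heads are A3, C4, E4: the pattern moves up a 3rd.
Extending up a 3rd: G4 → Bb4 → D5.
Statement 6 starts on D5 and keeps the same diatonic contour: D5 C5 A4 E5.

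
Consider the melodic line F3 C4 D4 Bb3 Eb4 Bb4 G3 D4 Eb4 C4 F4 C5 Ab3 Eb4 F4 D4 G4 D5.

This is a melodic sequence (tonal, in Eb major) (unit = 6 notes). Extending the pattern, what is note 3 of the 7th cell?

With 6-note cells, note 3 of each statement runs D4, Eb4, F4.
Extending up a 2nd: G4 → Ab4 → Bb4 → C5.

C5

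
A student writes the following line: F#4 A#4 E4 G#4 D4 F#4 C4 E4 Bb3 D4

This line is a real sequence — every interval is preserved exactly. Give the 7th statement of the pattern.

Gb3 Bb3

The 2-note cells begin on F#4, E4, D4, C4, Bb3 — each down a 2nd from the last.
Carrying on: Ab3 → Gb3.
Statement 7 starts on Gb3 and keeps the same exact contour: Gb3 Bb3.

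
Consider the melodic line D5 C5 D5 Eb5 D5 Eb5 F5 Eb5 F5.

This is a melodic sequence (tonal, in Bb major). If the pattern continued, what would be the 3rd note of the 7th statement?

C6

With 3-note cells, note 3 of each statement runs D5, Eb5, F5.
Carrying that up a 2nd forward: G5 → A5 → Bb5 → C6.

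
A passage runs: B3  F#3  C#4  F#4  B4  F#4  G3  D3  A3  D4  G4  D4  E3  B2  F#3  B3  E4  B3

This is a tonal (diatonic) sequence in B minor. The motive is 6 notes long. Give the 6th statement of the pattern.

The 6-note cells begin on B3, G3, E3 — each down a 3rd from the last.
Continuing the starts: C#3 → A2 → F#2.
From F#2 the diatonic shape gives F#2 C#2 G2 C#3 F#3 C#3.

F#2 C#2 G2 C#3 F#3 C#3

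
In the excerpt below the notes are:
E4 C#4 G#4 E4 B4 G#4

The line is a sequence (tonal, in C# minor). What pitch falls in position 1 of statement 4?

D#5

The unit is 2 notes. Position-1 pitches of the 3 shown cells: E4, G#4, B4.
One more up a 3rd gives D#5.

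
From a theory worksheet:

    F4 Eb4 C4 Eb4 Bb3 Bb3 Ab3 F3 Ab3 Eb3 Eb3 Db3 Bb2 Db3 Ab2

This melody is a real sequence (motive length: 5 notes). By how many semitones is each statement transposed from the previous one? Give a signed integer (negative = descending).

With a 5-note motive the entries are F4, Bb3, Eb3, each down a 5th from the previous.
Counting half-steps from F4 to Bb3: -7.

-7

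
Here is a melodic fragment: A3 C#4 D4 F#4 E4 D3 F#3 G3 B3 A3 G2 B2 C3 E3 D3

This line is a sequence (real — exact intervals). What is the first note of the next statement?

Taking 5-note groups, the heads are A3, D3, G2: the pattern moves down a 5th.
The next head, down a 5th from G2, is C2.

C2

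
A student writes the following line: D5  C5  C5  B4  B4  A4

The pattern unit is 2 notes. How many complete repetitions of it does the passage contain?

6 notes in groups of 2 gives 6/2 = 3 statements.
Starts: D5, C5, B4 — each down a 2nd.

3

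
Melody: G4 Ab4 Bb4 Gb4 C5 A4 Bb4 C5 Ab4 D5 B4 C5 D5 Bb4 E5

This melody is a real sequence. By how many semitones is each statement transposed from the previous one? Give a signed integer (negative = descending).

Unit = 5 notes; the statements start on G4, A4, B4, moving up a 2nd each time.
Counting half-steps from G4 to A4: 2.

2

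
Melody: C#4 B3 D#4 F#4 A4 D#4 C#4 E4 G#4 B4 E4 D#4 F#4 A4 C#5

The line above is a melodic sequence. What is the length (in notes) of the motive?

5

Try groups of 5 (3 cells in 15 notes):
C#4 B3 D#4 F#4 A4 | D#4 C#4 E4 G#4 B4 | E4 D#4 F#4 A4 C#5
Every group is a transposition up a 2nd of the one before; no shorter unit works.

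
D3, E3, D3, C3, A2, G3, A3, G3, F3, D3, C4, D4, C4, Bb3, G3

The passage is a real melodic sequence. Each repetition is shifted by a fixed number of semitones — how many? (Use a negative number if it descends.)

5

The 5-note cells begin on D3, G3, C4 — each up a 4th from the last.
Counting half-steps from D3 to G3: 5.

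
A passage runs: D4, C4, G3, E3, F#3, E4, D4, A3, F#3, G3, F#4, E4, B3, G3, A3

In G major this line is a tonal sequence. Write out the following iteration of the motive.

Unit = 5 notes; the statements start on D4, E4, F#4, moving up a 2nd each time.
So cell 4 is G4 F#4 C4 A3 B3.

G4 F#4 C4 A3 B3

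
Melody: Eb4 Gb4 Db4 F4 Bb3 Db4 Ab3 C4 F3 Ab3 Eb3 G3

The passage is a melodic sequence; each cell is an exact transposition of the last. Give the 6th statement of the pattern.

D2 F2 C2 E2

Unit = 4 notes; the statements start on Eb4, Bb3, F3, moving down a 4th each time.
Extending down a 4th: C3 → G2 → D2.
Statement 6 starts on D2 and keeps the same exact contour: D2 F2 C2 E2.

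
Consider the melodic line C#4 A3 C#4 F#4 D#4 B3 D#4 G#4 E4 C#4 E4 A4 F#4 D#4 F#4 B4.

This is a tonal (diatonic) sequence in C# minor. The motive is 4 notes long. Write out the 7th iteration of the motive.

With a 4-note motive the entries are C#4, D#4, E4, F#4, each up a 2nd from the previous.
Extending up a 2nd: G#4 → A4 → B4.
From B4 the diatonic shape gives B4 G#4 B4 E5.

B4 G#4 B4 E5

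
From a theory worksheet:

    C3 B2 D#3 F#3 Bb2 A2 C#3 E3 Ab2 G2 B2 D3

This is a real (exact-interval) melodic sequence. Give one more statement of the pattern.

Unit = 4 notes; the statements start on C3, Bb2, Ab2, moving down a 2nd each time.
From Gb2 the exact shape gives Gb2 F2 A2 C3.

Gb2 F2 A2 C3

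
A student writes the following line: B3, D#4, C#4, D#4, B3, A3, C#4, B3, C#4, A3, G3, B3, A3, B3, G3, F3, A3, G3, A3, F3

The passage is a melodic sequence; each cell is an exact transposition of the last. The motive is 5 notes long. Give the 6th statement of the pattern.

Unit = 5 notes; the statements start on B3, A3, G3, F3, moving down a 2nd each time.
Carrying on: Eb3 → Db3.
From Db3 the exact shape gives Db3 F3 Eb3 F3 Db3.

Db3 F3 Eb3 F3 Db3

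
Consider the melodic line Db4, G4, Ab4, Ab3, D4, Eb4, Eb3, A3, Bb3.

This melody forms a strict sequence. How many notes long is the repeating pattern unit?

Try groups of 3 (3 cells in 9 notes):
Db4 G4 Ab4 | Ab3 D4 Eb4 | Eb3 A3 Bb3
Every group is a transposition down a 4th of the one before; no shorter unit works.

3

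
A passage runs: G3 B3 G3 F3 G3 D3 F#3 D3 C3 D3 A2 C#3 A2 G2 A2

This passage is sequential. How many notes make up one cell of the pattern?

5

Try groups of 5 (3 cells in 15 notes):
G3 B3 G3 F3 G3 | D3 F#3 D3 C3 D3 | A2 C#3 A2 G2 A2
Every group is a transposition down a 4th of the one before; no shorter unit works.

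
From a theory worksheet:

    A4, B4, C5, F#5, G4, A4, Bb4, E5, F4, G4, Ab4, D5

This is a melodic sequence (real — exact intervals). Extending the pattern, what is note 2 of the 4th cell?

Grouping in 4s, the 2nd note of each cell is B4, A4, G4.
Each moves down a 2nd; the next is F4.

F4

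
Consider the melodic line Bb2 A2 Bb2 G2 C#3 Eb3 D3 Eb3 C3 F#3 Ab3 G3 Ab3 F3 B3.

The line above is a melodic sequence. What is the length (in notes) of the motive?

15 notes total. Splitting into 3 groups of 5:
Bb2 A2 Bb2 G2 C#3 | Eb3 D3 Eb3 C3 F#3 | Ab3 G3 Ab3 F3 B3
Every group is a transposition up a 4th of the one before; no shorter unit works.

5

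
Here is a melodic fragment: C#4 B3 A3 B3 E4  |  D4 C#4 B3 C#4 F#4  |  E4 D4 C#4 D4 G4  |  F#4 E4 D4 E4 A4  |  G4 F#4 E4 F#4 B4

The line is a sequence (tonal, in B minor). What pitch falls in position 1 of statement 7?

With 5-note cells, note 1 of each statement runs C#4, D4, E4, F#4, G4.
Each moves up a 2nd. Continuing: A4 → B4.

B4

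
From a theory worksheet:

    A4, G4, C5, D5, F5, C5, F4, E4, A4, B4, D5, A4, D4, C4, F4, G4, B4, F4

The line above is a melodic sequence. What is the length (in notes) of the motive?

6

Try groups of 6 (3 cells in 18 notes):
A4 G4 C5 D5 F5 C5 | F4 E4 A4 B4 D5 A4 | D4 C4 F4 G4 B4 F4
Each cell is the previous one down a 3rd — so the unit is 6 notes.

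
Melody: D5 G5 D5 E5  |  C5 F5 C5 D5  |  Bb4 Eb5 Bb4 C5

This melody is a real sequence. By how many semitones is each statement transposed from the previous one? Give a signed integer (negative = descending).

-2

Unit = 4 notes; the statements start on D5, C5, Bb4, moving down a 2nd each time.
Counting half-steps from D5 to C5: -2.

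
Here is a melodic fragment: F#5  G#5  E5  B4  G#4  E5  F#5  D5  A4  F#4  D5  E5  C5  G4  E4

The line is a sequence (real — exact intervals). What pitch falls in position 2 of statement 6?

Grouping in 5s, the 2nd note of each cell is G#5, F#5, E5.
Extending down a 2nd: D5 → C5 → Bb4.

Bb4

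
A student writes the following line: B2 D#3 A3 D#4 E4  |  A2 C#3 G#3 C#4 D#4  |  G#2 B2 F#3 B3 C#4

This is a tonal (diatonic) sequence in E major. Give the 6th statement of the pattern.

D#2 F#2 C#3 F#3 G#3

Taking 5-note groups, the heads are B2, A2, G#2: the pattern moves down a 2nd.
Continuing the starts: F#2 → E2 → D#2.
So cell 6 is D#2 F#2 C#3 F#3 G#3.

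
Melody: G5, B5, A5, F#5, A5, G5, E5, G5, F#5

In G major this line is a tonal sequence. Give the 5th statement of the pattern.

Taking 3-note groups, the heads are G5, F#5, E5: the pattern moves down a 2nd.
Continuing the starts: D5 → C5.
So cell 5 is C5 E5 D5.

C5 E5 D5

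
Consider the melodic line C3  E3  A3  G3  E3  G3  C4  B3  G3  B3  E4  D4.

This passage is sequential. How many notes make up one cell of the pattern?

4

12 notes total. Splitting into 3 groups of 4:
C3 E3 A3 G3 | E3 G3 C4 B3 | G3 B3 E4 D4
That's a consistent up a 3rd shift per cell, and no other grouping gives one.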